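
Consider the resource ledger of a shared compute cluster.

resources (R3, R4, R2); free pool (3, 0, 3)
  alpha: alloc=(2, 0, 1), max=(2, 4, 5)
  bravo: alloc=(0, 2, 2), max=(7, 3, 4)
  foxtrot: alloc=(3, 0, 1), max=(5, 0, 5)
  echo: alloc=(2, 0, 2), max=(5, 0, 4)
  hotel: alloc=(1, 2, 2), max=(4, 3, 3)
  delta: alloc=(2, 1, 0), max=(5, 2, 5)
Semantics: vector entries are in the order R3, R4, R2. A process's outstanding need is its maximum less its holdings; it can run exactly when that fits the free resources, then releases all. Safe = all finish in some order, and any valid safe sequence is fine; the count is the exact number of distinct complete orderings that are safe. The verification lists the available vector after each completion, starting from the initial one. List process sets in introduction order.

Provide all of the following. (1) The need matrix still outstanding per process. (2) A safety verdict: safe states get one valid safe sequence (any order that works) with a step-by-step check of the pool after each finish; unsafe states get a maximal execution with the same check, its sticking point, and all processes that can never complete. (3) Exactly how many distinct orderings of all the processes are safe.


(1) Outstanding need per process (order R3, R4, R2):
  alpha: (0, 4, 4)
  bravo: (7, 1, 2)
  foxtrot: (2, 0, 4)
  echo: (3, 0, 2)
  hotel: (3, 1, 1)
  delta: (3, 1, 5)
(2) UNSAFE.
Key observation: R4 is the bottleneck — with echo, foxtrot done the pool holds (8, 0, 6), short of every remaining need.
The run echo, foxtrot cannot be extended any further. Verifying each step:
  pool = (3, 0, 3)
  echo needs (3, 0, 2) <= (3, 0, 3) -> finishes; pool += (2, 0, 2) = (5, 0, 5)
  foxtrot needs (2, 0, 4) <= (5, 0, 5) -> finishes; pool += (3, 0, 1) = (8, 0, 6)
  alpha still needs (0, 4, 4) but only (8, 0, 6) is free — short on R4
  bravo still needs (7, 1, 2) but only (8, 0, 6) is free — short on R4
  hotel still needs (3, 1, 1) but only (8, 0, 6) is free — short on R4
  delta still needs (3, 1, 5) but only (8, 0, 6) is free — short on R4
Never able to finish: alpha, bravo, hotel and delta.
(3) Precisely 0 of the possible complete orderings are safe sequences.


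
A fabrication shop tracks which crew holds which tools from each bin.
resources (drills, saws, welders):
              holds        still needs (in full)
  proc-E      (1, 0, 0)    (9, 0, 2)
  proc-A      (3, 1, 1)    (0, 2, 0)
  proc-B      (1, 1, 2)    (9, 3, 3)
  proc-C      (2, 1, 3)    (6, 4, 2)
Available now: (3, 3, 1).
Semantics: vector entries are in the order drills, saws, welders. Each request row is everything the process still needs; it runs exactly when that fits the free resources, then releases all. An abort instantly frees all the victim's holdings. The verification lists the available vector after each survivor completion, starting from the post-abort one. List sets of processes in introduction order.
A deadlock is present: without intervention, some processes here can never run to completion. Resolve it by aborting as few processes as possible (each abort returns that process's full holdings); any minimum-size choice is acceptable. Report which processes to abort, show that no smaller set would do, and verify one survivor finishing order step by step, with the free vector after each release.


The answer: abort proc-E.
Key observation: before aborting proc-E, proc-B was permanently blocked — no order could ever run it; afterwards it completes at step 3.
Why nothing smaller works: aborting no one leaves the state deadlocked as given.
One survivor order: proc-A, proc-C, proc-B. Step-by-step check (post-abort pool first):
  pool = (4, 3, 1)
  run proc-A (needs (0, 2, 0), free (4, 3, 1)); after release of (3, 1, 1) the pool is (7, 4, 2)
  run proc-C (needs (6, 4, 2), free (7, 4, 2)); after release of (2, 1, 3) the pool is (9, 5, 5)
  run proc-B (needs (9, 3, 3), free (9, 5, 5)); after release of (1, 1, 2) the pool is (10, 6, 7)


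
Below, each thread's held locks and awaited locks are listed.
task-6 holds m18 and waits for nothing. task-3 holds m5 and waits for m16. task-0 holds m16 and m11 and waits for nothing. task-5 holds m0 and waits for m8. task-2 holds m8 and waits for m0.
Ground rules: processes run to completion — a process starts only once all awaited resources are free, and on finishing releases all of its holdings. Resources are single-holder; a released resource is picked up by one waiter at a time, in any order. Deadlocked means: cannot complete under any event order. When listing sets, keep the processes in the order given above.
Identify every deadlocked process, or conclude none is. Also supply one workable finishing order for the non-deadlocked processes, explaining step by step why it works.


The deadlocked set is task-5 and task-2.
Key observation: the loop task-5 -> task-2 -> task-5 blocks itself forever; no other process is dragged down with it.
One completion order for the rest: task-0, task-3, task-6.
Step-by-step check:
  task-0 waits on nothing -> runs at once and releases m16 and m11
  run task-3 (all its waits — m16 — are resolved); releases m5
  task-6 waits on nothing -> runs at once and releases m18


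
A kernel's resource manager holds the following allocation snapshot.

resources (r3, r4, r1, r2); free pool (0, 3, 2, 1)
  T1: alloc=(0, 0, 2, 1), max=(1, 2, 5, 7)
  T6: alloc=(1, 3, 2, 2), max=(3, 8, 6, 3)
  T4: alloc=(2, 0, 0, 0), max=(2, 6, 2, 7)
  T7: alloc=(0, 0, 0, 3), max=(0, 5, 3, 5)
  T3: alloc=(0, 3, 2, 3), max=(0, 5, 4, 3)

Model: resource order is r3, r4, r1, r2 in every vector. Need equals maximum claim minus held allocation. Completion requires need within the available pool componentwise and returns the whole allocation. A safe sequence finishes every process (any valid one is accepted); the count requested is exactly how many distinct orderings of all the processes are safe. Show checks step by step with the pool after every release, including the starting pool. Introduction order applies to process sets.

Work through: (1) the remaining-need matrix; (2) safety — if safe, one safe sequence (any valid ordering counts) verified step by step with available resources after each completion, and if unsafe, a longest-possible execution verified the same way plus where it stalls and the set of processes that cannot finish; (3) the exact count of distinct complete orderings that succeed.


(1) Need matrix, components ordered r3, r4, r1, r2:
  T1: (1, 2, 3, 6)
  T6: (2, 5, 4, 1)
  T4: (0, 6, 2, 7)
  T7: (0, 5, 3, 2)
  T3: (0, 2, 2, 0)
(2) SAFE. One safe sequence: T3, T7, T4, T6, T1.
Key observation: at T3 the run first touches a limit — (0, 2, 2, 0) against (0, 3, 2, 1), exact on a resource it actually requests.
Step-by-step check:
  pool = (0, 3, 2, 1)
  T3: need (0, 2, 2, 0) fits (0, 3, 2, 1); releases (0, 3, 2, 3), pool now (0, 6, 4, 4)
  T7: need (0, 5, 3, 2) fits (0, 6, 4, 4); releases (0, 0, 0, 3), pool now (0, 6, 4, 7)
  T4: need (0, 6, 2, 7) fits (0, 6, 4, 7); releases (2, 0, 0, 0), pool now (2, 6, 4, 7)
  T6: need (2, 5, 4, 1) fits (2, 6, 4, 7); releases (1, 3, 2, 2), pool now (3, 9, 6, 9)
  T1: need (1, 2, 3, 6) fits (3, 9, 6, 9); releases (0, 0, 2, 1), pool now (3, 9, 8, 10)
(3) The exact count: 2 of the possible complete orderings are safe sequences.


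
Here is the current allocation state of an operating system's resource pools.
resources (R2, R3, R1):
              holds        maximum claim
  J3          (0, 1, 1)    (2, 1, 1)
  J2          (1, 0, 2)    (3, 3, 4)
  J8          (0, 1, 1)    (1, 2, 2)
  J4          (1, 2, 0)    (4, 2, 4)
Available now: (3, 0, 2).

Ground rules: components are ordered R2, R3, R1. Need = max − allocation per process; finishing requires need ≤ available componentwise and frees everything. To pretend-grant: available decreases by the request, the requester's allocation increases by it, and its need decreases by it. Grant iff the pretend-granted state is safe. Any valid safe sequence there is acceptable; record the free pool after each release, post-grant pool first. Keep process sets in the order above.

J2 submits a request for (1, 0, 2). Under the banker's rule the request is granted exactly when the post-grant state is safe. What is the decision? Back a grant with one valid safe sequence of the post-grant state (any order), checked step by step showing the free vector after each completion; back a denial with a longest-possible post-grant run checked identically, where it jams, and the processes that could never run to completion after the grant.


DENY: after the grant no complete ordering would exist.
Key observation: after J3, J8 the pool peaks at (2, 2, 2), and each blocked process is short somewhere: J2 on R3; J4 on R2, R1.
Pretend the grant happened; the run J3, J8 goes as far as possible. Verifying each step:
  pool = (2, 0, 0)
  run J3 (needs (2, 0, 0), free (2, 0, 0)); after release of (0, 1, 1) the pool is (2, 1, 1)
  run J8 (needs (1, 1, 1), free (2, 1, 1)); after release of (0, 1, 1) the pool is (2, 2, 2)
  J2 cannot run: need (1, 3, 0) vs free (2, 2, 2) (insufficient R3)
  J4 cannot run: need (3, 0, 4) vs free (2, 2, 2) (insufficient R2 and R1)
Processes that could never finish after the grant: J2 and J4.


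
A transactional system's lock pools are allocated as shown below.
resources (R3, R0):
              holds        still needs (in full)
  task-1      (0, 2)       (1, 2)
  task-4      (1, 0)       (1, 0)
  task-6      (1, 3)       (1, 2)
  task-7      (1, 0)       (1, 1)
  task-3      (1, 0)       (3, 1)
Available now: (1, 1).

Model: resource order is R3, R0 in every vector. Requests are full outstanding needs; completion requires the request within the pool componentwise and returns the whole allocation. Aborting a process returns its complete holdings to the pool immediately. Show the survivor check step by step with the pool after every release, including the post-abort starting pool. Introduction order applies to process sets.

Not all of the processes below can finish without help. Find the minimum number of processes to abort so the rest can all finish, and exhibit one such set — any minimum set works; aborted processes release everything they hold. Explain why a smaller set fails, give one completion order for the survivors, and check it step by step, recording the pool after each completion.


Abort task-6.
Key observation: before aborting task-6, task-1 was permanently blocked — no order could ever run it; afterwards it completes at step 4.
Why nothing smaller works: aborting no one leaves the state deadlocked as given.
The survivors complete as task-4, task-3, task-7, task-1. Walking it through (starting from the post-abort pool):
  pool = (2, 4)
  task-4 needs (1, 0) <= (2, 4) -> finishes; pool += (1, 0) = (3, 4)
  task-3 needs (3, 1) <= (3, 4) -> finishes; pool += (1, 0) = (4, 4)
  task-7 needs (1, 1) <= (4, 4) -> finishes; pool += (1, 0) = (5, 4)
  task-1 needs (1, 2) <= (5, 4) -> finishes; pool += (0, 2) = (5, 6)


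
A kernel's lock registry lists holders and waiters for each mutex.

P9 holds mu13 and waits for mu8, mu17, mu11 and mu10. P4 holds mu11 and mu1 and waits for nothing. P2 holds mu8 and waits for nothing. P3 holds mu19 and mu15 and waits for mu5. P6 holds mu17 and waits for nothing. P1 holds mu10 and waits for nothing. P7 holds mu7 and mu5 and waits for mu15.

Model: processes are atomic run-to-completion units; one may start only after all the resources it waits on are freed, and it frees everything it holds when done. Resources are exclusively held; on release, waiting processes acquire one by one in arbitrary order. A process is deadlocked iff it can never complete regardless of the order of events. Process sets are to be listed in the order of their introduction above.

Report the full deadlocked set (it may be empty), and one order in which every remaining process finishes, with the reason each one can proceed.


The deadlocked set is P3 and P7.
Key observation: the cycle P3 -> P7 -> P3 can never break — each member waits on the next; no other process is dragged down with it.
One completion order for the rest: P6, P4, P1, P2, P9.
Check, step by step:
  P6 waits on nothing -> runs at once and releases mu17
  P4 waits on nothing -> runs at once and releases mu11 and mu1
  P1 waits on nothing -> runs at once and releases mu10
  P2 waits on nothing -> runs at once and releases mu8
  P9 waits on mu8, mu17, mu11 and mu10 — all released -> runs and releases mu13


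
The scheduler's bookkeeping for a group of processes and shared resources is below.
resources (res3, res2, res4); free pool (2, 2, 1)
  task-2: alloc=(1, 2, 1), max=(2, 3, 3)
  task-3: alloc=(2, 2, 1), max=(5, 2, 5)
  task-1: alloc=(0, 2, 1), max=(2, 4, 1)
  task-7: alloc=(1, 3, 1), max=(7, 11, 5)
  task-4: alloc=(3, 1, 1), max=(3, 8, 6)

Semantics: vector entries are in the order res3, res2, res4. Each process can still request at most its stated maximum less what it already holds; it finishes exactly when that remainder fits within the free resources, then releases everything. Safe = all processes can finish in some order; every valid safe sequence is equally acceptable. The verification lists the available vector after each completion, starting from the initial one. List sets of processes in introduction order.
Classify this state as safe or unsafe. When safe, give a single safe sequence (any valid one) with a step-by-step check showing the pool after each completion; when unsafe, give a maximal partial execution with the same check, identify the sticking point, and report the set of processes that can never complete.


UNSAFE — no complete ordering exists.
Key observation: res4 is the bottleneck — with task-1, task-2 done the pool holds (3, 6, 3), short of every remaining need.
The run task-1, task-2 cannot be extended any further. Walking it through:
  pool = (2, 2, 1)
  run task-1 (needs (2, 2, 0), free (2, 2, 1)); after release of (0, 2, 1) the pool is (2, 4, 2)
  run task-2 (needs (1, 1, 2), free (2, 4, 2)); after release of (1, 2, 1) the pool is (3, 6, 3)
  task-3 still needs (3, 0, 4) but only (3, 6, 3) is free — short on res4
  task-7 still needs (6, 8, 4) but only (3, 6, 3) is free — short on res3, res2 and res4
  task-4 still needs (0, 7, 5) but only (3, 6, 3) is free — short on res2 and res4
Never able to finish: task-3, task-7 and task-4.


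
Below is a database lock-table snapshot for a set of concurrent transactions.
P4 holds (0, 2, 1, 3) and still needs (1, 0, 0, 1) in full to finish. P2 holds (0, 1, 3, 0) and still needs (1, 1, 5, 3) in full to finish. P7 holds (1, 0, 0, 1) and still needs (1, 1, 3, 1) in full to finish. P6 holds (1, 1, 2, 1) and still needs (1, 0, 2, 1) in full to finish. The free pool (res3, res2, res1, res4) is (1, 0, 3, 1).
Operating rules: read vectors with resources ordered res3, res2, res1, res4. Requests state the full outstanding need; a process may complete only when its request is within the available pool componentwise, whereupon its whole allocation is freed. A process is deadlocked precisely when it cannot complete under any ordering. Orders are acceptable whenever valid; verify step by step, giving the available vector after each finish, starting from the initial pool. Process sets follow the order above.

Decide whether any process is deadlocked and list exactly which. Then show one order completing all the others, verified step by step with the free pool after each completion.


No process is deadlocked.
Key observation: there is always a runnable process — P4 first — so the state unwinds completely.
The rest can finish in the order P4, P6, P7, P2. Walking it through:
  pool = (1, 0, 3, 1)
  P4: need (1, 0, 0, 1) fits (1, 0, 3, 1); releases (0, 2, 1, 3), pool now (1, 2, 4, 4)
  P6: need (1, 0, 2, 1) fits (1, 2, 4, 4); releases (1, 1, 2, 1), pool now (2, 3, 6, 5)
  P7: need (1, 1, 3, 1) fits (2, 3, 6, 5); releases (1, 0, 0, 1), pool now (3, 3, 6, 6)
  P2: need (1, 1, 5, 3) fits (3, 3, 6, 6); releases (0, 1, 3, 0), pool now (3, 4, 9, 6)


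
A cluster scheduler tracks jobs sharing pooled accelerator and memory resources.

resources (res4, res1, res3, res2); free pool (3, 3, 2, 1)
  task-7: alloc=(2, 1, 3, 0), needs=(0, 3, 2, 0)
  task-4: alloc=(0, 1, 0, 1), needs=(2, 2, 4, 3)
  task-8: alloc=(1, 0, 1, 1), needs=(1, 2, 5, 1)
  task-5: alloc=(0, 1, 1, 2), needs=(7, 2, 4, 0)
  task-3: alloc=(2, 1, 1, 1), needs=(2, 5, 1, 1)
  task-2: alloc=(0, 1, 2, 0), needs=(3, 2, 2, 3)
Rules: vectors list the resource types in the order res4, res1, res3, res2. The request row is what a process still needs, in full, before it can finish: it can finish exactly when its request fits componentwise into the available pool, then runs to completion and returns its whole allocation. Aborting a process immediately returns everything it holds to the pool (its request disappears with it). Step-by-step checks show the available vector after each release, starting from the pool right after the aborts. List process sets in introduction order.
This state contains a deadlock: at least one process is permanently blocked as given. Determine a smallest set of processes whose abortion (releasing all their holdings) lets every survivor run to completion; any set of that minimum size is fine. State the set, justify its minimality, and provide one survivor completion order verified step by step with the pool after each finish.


Minimum abort set: task-3.
Key observation: task-4 was stuck for good until task-3 gave back (2, 1, 1, 1); in the order shown it finishes at step 3.
Minimality: the empty abort set fails — the state is deadlocked as it stands.
Survivors finish in the order: task-7, task-8, task-4, task-2, task-5. Walking it through (pool after the aborts first):
  pool = (5, 4, 3, 2)
  task-7: need (0, 3, 2, 0) fits (5, 4, 3, 2); releases (2, 1, 3, 0), pool now (7, 5, 6, 2)
  task-8: need (1, 2, 5, 1) fits (7, 5, 6, 2); releases (1, 0, 1, 1), pool now (8, 5, 7, 3)
  task-4: need (2, 2, 4, 3) fits (8, 5, 7, 3); releases (0, 1, 0, 1), pool now (8, 6, 7, 4)
  task-2: need (3, 2, 2, 3) fits (8, 6, 7, 4); releases (0, 1, 2, 0), pool now (8, 7, 9, 4)
  task-5: need (7, 2, 4, 0) fits (8, 7, 9, 4); releases (0, 1, 1, 2), pool now (8, 8, 10, 6)


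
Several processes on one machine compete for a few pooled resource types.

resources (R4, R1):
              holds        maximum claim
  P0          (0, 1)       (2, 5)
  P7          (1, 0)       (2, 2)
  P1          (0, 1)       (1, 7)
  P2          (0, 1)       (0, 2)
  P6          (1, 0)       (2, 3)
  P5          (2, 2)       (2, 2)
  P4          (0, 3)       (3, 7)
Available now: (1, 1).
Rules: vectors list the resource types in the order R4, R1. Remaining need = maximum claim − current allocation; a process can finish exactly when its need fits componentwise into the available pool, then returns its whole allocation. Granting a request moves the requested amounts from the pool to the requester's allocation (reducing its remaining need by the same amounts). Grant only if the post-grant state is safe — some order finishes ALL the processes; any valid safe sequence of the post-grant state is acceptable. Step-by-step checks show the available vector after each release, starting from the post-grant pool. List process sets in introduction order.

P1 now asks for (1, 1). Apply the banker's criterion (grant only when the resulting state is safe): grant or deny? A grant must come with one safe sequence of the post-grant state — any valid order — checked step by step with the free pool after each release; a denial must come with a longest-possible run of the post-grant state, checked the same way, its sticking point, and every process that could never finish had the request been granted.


DENY — the pretend-granted state is unsafe.
Key observation: no order helps: past P5, P2, P7, P6, the free pool tops out at (4, 3), below what each blocked process needs in R1.
On the post-grant state, P5, P2, P7, P6 is a maximal run — nothing extends it. Walking it through:
  pool = (0, 0)
  run P5 (needs (0, 0), free (0, 0)); after release of (2, 2) the pool is (2, 2)
  run P2 (needs (0, 1), free (2, 2)); after release of (0, 1) the pool is (2, 3)
  run P7 (needs (1, 2), free (2, 3)); after release of (1, 0) the pool is (3, 3)
  run P6 (needs (1, 3), free (3, 3)); after release of (1, 0) the pool is (4, 3)
  blocked: P0 wants (2, 4), pool (4, 3) — not enough R1
  blocked: P1 wants (0, 5), pool (4, 3) — not enough R1
  blocked: P4 wants (3, 4), pool (4, 3) — not enough R1
Had the request been granted, P0, P1 and P4 could never finish.


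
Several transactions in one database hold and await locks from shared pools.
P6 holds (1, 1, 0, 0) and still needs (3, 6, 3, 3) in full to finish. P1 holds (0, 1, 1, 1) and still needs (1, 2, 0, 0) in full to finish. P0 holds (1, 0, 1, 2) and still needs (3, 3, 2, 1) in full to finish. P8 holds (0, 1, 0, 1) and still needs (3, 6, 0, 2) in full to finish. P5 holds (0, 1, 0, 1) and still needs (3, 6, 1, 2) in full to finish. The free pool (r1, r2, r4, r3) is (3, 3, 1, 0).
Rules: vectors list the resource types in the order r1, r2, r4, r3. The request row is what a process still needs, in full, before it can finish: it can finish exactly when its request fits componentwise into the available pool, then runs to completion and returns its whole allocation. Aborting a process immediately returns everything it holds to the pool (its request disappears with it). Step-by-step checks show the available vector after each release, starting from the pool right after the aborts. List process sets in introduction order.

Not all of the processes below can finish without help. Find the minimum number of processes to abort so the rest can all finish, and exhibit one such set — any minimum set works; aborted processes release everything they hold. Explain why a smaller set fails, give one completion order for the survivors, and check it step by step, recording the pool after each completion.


Minimum abort set: P8 and P5.
Key observation: P6 had no path to completion before; after the abort of P8 and P5 ((0, 2, 0, 2) returned), step 3 is where it fits.
No one abort is enough; case by case: P6 alone leaves P8 blocked (short on r2); P1 alone leaves P6 blocked (short on r2); P0 alone leaves P6 blocked (short on r2); P8 alone leaves P6 blocked (short on r2); P5 alone leaves P6 blocked (short on r2).
Survivors finish in the order: P1, P0, P6. Step-by-step check (pool after the aborts first):
  pool = (3, 5, 1, 2)
  run P1 (needs (1, 2, 0, 0), free (3, 5, 1, 2)); after release of (0, 1, 1, 1) the pool is (3, 6, 2, 3)
  run P0 (needs (3, 3, 2, 1), free (3, 6, 2, 3)); after release of (1, 0, 1, 2) the pool is (4, 6, 3, 5)
  run P6 (needs (3, 6, 3, 3), free (4, 6, 3, 5)); after release of (1, 1, 0, 0) the pool is (5, 7, 3, 5)


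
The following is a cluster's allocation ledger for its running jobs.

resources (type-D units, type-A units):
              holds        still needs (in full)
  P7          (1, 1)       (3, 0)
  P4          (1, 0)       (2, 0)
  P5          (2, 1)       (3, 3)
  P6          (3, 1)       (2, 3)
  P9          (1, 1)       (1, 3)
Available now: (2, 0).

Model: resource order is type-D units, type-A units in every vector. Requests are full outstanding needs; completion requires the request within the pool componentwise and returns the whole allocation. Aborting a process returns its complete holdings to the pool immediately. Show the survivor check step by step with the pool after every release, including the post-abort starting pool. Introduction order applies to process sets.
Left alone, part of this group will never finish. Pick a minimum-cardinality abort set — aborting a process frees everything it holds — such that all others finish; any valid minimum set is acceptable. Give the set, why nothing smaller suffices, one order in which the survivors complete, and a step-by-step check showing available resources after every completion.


Abort P5 and P9.
Key observation: before aborting P5 and P9, P6 was permanently blocked — no order could ever run it; afterwards it completes at step 2.
Minimality, checking each single-abort alternative: P7 alone leaves P5 blocked (short on type-A units); P4 alone leaves P5 blocked (short on type-A units); P5 alone leaves P6 blocked (short on type-A units); P6 alone leaves P5 blocked (short on type-A units); P9 alone leaves P5 blocked (short on type-A units).
Survivors finish in the order: P7, P6, P4. Step-by-step check (pool after the aborts first):
  pool = (5, 2)
  P7: need (3, 0) fits (5, 2); releases (1, 1), pool now (6, 3)
  P6: need (2, 3) fits (6, 3); releases (3, 1), pool now (9, 4)
  P4: need (2, 0) fits (9, 4); releases (1, 0), pool now (10, 4)


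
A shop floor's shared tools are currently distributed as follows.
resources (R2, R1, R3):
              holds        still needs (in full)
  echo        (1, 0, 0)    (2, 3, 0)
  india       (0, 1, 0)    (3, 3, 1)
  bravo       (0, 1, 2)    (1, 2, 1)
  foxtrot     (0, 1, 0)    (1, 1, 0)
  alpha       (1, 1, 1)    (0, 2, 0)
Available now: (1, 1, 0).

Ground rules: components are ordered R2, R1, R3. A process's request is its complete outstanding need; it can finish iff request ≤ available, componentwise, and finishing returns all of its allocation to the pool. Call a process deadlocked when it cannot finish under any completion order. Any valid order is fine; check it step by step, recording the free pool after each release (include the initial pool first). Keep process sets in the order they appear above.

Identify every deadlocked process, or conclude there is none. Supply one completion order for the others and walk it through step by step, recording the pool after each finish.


No process is deadlocked.
Key observation: foxtrot can run right away; the returned allocation unlocks the remaining processes in turn.
A valid finishing order for the others: foxtrot, alpha, bravo, echo, india. Walking it through:
  pool = (1, 1, 0)
  foxtrot: need (1, 1, 0) fits (1, 1, 0); releases (0, 1, 0), pool now (1, 2, 0)
  alpha: need (0, 2, 0) fits (1, 2, 0); releases (1, 1, 1), pool now (2, 3, 1)
  bravo: need (1, 2, 1) fits (2, 3, 1); releases (0, 1, 2), pool now (2, 4, 3)
  echo: need (2, 3, 0) fits (2, 4, 3); releases (1, 0, 0), pool now (3, 4, 3)
  india: need (3, 3, 1) fits (3, 4, 3); releases (0, 1, 0), pool now (3, 5, 3)


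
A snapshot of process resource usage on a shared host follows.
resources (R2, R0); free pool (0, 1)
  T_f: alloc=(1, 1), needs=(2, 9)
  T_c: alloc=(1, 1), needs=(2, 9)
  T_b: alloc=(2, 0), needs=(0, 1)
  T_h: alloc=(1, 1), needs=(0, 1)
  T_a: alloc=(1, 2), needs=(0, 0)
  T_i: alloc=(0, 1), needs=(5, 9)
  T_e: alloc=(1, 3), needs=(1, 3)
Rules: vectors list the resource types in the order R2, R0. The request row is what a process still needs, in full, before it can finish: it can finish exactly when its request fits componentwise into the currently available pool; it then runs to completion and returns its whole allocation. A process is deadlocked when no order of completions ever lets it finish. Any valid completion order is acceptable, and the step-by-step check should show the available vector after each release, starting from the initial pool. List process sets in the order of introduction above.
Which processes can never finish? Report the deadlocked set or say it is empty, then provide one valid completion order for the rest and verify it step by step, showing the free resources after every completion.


Deadlocked set: T_f, T_c and T_i.
Key observation: the pool after T_a, T_b, T_e, T_h is (5, 7); every surviving request exceeds it in R0, so progress ends there.
A valid finishing order for the others: T_a, T_b, T_e, T_h. Verifying each step:
  pool = (0, 1)
  run T_a (needs (0, 0), free (0, 1)); after release of (1, 2) the pool is (1, 3)
  run T_b (needs (0, 1), free (1, 3)); after release of (2, 0) the pool is (3, 3)
  run T_e (needs (1, 3), free (3, 3)); after release of (1, 3) the pool is (4, 6)
  run T_h (needs (0, 1), free (4, 6)); after release of (1, 1) the pool is (5, 7)
None of the blocked processes ever fits:
  T_f cannot run: need (2, 9) vs free (5, 7) (insufficient R0)
  T_c cannot run: need (2, 9) vs free (5, 7) (insufficient R0)
  T_i cannot run: need (5, 9) vs free (5, 7) (insufficient R0)


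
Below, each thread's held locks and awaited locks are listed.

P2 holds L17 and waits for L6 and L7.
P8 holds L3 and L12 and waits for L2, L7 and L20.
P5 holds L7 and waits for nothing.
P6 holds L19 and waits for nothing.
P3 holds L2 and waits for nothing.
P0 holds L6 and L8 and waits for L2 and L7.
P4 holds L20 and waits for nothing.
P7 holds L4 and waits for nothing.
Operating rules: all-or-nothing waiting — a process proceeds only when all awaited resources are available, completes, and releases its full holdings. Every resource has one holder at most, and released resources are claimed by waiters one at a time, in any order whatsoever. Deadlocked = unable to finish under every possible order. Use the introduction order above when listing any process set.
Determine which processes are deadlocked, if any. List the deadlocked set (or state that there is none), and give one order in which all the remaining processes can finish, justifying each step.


The deadlocked set is empty.
Key observation: there is no circular wait here — follow any chain and it reaches a process that is free to run now.
One completion order for the rest: P7, P3, P5, P0, P2, P4, P6, P8.
Check, step by step:
  P7 waits on nothing -> runs at once and releases L4
  P3 waits on nothing -> runs at once and releases L2
  P5 waits on nothing -> runs at once and releases L7
  run P0 (all its waits — L2 and L7 — are resolved); releases L6 and L8
  run P2 (all its waits — L6 and L7 — are resolved); releases L17
  P4 waits on nothing -> runs at once and releases L20
  P6 waits on nothing -> runs at once and releases L19
  run P8 (all its waits — L2, L7 and L20 — are resolved); releases L3 and L12


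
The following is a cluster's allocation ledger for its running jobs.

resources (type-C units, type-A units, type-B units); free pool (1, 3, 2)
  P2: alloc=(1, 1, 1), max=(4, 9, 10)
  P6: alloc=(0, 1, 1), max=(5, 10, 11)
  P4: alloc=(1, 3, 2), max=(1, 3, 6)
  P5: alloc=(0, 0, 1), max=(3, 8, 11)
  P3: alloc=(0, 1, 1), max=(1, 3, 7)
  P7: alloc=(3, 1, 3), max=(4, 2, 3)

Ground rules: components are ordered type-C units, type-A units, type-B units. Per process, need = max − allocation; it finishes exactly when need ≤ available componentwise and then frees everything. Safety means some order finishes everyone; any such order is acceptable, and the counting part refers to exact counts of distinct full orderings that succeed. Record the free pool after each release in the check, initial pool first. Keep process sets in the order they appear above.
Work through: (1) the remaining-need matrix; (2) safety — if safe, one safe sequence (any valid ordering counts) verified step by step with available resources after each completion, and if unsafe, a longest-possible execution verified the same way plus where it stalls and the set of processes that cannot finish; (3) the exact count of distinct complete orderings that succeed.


(1) Remaining need (order type-C units, type-A units, type-B units):
  P2: (3, 8, 9)
  P6: (5, 9, 10)
  P4: (0, 0, 4)
  P5: (3, 8, 10)
  P3: (1, 2, 6)
  P7: (1, 1, 0)
(2) The state is UNSAFE.
Key observation: even finishing P7, P4, P3 leaves just (5, 8, 8) free — too little type-B units for any of the remaining processes.
Going as far as possible: P7, P4, P3; after that, nothing fits. Verifying each step:
  pool = (1, 3, 2)
  run P7 (needs (1, 1, 0), free (1, 3, 2)); after release of (3, 1, 3) the pool is (4, 4, 5)
  run P4 (needs (0, 0, 4), free (4, 4, 5)); after release of (1, 3, 2) the pool is (5, 7, 7)
  run P3 (needs (1, 2, 6), free (5, 7, 7)); after release of (0, 1, 1) the pool is (5, 8, 8)
  blocked: P2 wants (3, 8, 9), pool (5, 8, 8) — not enough type-B units
  blocked: P6 wants (5, 9, 10), pool (5, 8, 8) — not enough type-A units and type-B units
  blocked: P5 wants (3, 8, 10), pool (5, 8, 8) — not enough type-B units
Never able to finish: P2, P6 and P5.
(3) The exact count: 0 of the possible complete orderings are safe sequences.


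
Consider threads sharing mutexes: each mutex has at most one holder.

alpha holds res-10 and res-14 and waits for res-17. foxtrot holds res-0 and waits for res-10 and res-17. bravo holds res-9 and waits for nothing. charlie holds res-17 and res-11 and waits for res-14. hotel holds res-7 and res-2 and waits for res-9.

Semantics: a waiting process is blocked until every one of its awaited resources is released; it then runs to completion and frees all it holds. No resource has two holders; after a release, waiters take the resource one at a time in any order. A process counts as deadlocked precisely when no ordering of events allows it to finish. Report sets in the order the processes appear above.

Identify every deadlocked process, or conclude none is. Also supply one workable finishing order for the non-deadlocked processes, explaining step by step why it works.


The deadlocked set is alpha, foxtrot and charlie.
Key observation: alpha -> charlie -> alpha is a circular wait — nothing in it can go first; foxtrot waits into the deadlock from upstream.
A valid finishing order for the others: bravo, hotel.
Verifying each step:
  run bravo (it waits on nothing); releases res-9
  run hotel (all its waits — res-9 — are resolved); releases res-7 and res-2


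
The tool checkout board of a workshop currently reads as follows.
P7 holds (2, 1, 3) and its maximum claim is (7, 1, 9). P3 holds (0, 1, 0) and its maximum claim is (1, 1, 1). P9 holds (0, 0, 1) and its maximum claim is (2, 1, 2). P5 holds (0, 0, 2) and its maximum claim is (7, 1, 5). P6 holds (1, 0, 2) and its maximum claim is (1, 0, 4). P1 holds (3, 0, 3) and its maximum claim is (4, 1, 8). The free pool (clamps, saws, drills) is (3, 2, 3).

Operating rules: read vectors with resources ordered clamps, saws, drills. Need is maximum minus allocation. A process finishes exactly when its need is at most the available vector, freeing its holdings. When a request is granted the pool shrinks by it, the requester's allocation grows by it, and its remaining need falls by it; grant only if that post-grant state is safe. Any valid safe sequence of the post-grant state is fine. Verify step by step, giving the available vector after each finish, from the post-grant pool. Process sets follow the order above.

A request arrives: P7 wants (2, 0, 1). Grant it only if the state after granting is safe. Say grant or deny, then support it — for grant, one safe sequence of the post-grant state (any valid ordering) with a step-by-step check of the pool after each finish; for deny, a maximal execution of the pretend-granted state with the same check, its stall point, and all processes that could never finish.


GRANT: granting preserves safety; a valid post-grant sequence is P6, P3, P9, P1, P7, P5.
Key observation: even at the reduced pool (1, 2, 2), P6 fits immediately, so safety survives the grant.
Check on the post-grant state, step by step:
  pool = (1, 2, 2)
  P6: need (0, 0, 2) fits (1, 2, 2); releases (1, 0, 2), pool now (2, 2, 4)
  P3: need (1, 0, 1) fits (2, 2, 4); releases (0, 1, 0), pool now (2, 3, 4)
  P9: need (2, 1, 1) fits (2, 3, 4); releases (0, 0, 1), pool now (2, 3, 5)
  P1: need (1, 1, 5) fits (2, 3, 5); releases (3, 0, 3), pool now (5, 3, 8)
  P7: need (3, 0, 5) fits (5, 3, 8); releases (4, 1, 4), pool now (9, 4, 12)
  P5: need (7, 1, 3) fits (9, 4, 12); releases (0, 0, 2), pool now (9, 4, 14)


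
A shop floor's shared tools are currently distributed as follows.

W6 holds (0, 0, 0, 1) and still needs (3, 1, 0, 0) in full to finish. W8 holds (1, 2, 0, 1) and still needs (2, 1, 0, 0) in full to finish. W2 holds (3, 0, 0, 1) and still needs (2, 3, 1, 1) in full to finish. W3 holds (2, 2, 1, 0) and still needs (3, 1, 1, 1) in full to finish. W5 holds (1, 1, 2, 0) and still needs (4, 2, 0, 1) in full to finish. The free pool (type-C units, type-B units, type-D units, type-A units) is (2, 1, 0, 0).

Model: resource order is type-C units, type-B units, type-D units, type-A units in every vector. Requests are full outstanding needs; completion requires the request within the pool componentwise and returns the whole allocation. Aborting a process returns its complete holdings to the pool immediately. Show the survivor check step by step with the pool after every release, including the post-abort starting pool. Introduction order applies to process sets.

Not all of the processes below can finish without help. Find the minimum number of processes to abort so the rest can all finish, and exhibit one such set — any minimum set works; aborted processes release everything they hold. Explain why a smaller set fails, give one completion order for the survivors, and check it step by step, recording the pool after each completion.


Abort W5.
Key observation: W3 was stuck for good until W5 gave back (1, 1, 2, 0); in the order shown it finishes at step 3.
Minimality: the empty abort set fails — the state is deadlocked as it stands.
Survivors finish in the order: W8, W6, W3, W2. Walking it through (pool after the aborts first):
  pool = (3, 2, 2, 0)
  W8: need (2, 1, 0, 0) fits (3, 2, 2, 0); releases (1, 2, 0, 1), pool now (4, 4, 2, 1)
  W6: need (3, 1, 0, 0) fits (4, 4, 2, 1); releases (0, 0, 0, 1), pool now (4, 4, 2, 2)
  W3: need (3, 1, 1, 1) fits (4, 4, 2, 2); releases (2, 2, 1, 0), pool now (6, 6, 3, 2)
  W2: need (2, 3, 1, 1) fits (6, 6, 3, 2); releases (3, 0, 0, 1), pool now (9, 6, 3, 3)


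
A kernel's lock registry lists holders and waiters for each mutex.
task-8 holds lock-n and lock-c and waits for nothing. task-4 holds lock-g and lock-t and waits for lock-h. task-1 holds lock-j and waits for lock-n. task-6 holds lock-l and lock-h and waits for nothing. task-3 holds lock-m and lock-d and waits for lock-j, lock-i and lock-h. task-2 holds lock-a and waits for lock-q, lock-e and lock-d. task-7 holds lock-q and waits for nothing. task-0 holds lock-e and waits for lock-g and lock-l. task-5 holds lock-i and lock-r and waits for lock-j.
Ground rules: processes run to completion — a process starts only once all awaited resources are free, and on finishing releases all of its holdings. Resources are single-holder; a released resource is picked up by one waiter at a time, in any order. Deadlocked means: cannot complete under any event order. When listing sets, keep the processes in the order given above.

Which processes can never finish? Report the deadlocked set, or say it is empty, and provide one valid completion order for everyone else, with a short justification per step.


Nothing here is deadlocked.
Key observation: although several processes wait, no cycle exists — each chain bottoms out at a free runner.
One completion order for the rest: task-8, task-1, task-6, task-4, task-0, task-5, task-3, task-7, task-2.
Verifying each step:
  task-8 waits on nothing -> runs at once and releases lock-n and lock-c
  task-1: everything it awaited (lock-n) is free; runs, freeing lock-j
  task-6 waits on nothing -> runs at once and releases lock-l and lock-h
  task-4: everything it awaited (lock-h) is free; runs, freeing lock-g and lock-t
  task-0: everything it awaited (lock-g and lock-l) is free; runs, freeing lock-e
  task-5: everything it awaited (lock-j) is free; runs, freeing lock-i and lock-r
  task-3: everything it awaited (lock-j, lock-i and lock-h) is free; runs, freeing lock-m and lock-d
  task-7 waits on nothing -> runs at once and releases lock-q
  task-2: everything it awaited (lock-q, lock-e and lock-d) is free; runs, freeing lock-a


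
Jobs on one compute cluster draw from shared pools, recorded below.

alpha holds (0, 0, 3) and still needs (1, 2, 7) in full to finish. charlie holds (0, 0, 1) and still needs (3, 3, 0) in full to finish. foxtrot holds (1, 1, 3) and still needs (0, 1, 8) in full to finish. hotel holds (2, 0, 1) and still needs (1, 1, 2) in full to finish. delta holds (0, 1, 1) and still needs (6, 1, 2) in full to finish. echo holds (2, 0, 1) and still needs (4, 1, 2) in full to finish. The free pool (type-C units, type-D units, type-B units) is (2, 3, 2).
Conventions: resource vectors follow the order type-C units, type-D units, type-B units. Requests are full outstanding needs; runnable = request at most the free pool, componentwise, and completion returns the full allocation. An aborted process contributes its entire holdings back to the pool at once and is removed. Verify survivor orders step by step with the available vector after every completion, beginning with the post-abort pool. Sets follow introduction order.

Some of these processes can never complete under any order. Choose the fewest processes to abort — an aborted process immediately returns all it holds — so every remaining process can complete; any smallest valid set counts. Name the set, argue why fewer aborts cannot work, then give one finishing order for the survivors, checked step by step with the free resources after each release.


Minimum abort set: alpha.
Key observation: the returned (0, 0, 3) from alpha is what brings foxtrot — unrunnable before, under any order — into play at step 4.
Minimality: the empty abort set fails — the state is deadlocked as it stands.
Survivors finish in the order: hotel, echo, delta, foxtrot, charlie. Step-by-step check (pool after the aborts first):
  pool = (2, 3, 5)
  run hotel (needs (1, 1, 2), free (2, 3, 5)); after release of (2, 0, 1) the pool is (4, 3, 6)
  run echo (needs (4, 1, 2), free (4, 3, 6)); after release of (2, 0, 1) the pool is (6, 3, 7)
  run delta (needs (6, 1, 2), free (6, 3, 7)); after release of (0, 1, 1) the pool is (6, 4, 8)
  run foxtrot (needs (0, 1, 8), free (6, 4, 8)); after release of (1, 1, 3) the pool is (7, 5, 11)
  run charlie (needs (3, 3, 0), free (7, 5, 11)); after release of (0, 0, 1) the pool is (7, 5, 12)
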